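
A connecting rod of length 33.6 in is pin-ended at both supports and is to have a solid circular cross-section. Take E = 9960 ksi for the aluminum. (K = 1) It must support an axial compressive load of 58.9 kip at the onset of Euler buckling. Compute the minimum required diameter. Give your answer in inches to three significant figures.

L_e = K·L = 1 × 33.6 = 33.60 in
Required I = P_cr·L_e²/(π²E) = 5.890×10^4 × 33.60² / (π² × 9.96×10^6) = 0.6764 in⁴
Solid circle: I = πd⁴/64  ⇒  d = (64I/π)^(1/4) = (64×0.6764/π)^(1/4) = 1.93 in

d ≈ 1.93 in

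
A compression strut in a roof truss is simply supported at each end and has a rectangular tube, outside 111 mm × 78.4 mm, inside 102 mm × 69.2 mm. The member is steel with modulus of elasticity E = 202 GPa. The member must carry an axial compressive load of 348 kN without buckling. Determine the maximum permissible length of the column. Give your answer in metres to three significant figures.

Weak-axis I_min = (h_o·b_o³ − h_i·b_i³)/12 with b_o = 78.4, b_i = 69.20 mm (shorter outer/inner sides).
I_min = (111×78.4³ − 102.0×69.20³)/12 = 1.641×10^6 mm⁴
I = 1.641×10^-6 m⁴
At the buckling limit P_cr = P = 3.480×10^5 N
From P_cr = π²EI/(K·L)²:  L = (1/K)·√(π²EI/P_cr) = (1/1)·√(π²×2.02×10^11×1.641×10^-6/3.480×10^5)
L = 3.07 m

L_max ≈ 3.07 m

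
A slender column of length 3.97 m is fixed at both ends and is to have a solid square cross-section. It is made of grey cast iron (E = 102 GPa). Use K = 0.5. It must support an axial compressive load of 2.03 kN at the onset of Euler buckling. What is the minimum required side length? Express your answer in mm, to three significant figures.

a ≈ 17.6 mm

L_e = K·L = 0.5 × 3.97 = 1.985 m
Required I = P_cr·L_e²/(π²E) = 2.030×10^3 × 1.985² / (π² × 1.02×10^11) = 7.945×10^-9 m⁴
I_req = 7.945×10^3 mm⁴
Solid square: I = a⁴/12  ⇒  a = (12I)^(1/4) = (12×7.945×10^3)^(1/4) = 17.6 mm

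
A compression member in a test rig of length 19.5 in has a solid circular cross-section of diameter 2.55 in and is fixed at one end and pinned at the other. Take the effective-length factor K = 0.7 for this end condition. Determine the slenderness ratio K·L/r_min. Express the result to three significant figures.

λ ≈ 21.4

For a solid circle r = d/4 = 2.55/4 = 0.6375 in
L_e = K·L = 0.7 × 19.5 = 13.65 in
λ = L_e / r_min = 13.650 / 0.6375 = 21.4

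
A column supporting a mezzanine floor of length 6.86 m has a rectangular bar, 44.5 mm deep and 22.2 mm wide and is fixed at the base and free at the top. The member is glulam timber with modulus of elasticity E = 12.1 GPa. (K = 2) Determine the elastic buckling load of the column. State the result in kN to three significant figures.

P_cr ≈ 0.0257 kN

Buckling occurs about the weak axis: I_min = h·b³/12 with b = 22.2 mm (the shorter side).
I_min = 44.5×22.2³/12 = 4.057×10^4 mm⁴
I = 4.057×10^4 mm⁴ = 4.057×10^-8 m⁴
Effective length L_e = K·L = 2 × 6.86 = 13.72 m
P_cr = π²EI / L_e² = π² × 12.1×10⁹ × 4.057×10^-8 / 13.72² = 25.74 N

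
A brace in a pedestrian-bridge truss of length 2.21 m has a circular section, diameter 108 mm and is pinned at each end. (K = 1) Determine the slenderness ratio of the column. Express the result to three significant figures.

I = πd⁴/64 = π×108⁴/64 = 6.678×10^6 mm⁴
A = 9.161×10^3 mm²;  r_min = √(I/A) = √(6.678×10^6/9.161×10^3) = 27.00 mm
L_e = K·L = 1 × 2.21 m = 2.210 m = 2210.0 mm
λ = L_e / r_min = 2210.0 / 27.00 = 81.9

λ ≈ 81.9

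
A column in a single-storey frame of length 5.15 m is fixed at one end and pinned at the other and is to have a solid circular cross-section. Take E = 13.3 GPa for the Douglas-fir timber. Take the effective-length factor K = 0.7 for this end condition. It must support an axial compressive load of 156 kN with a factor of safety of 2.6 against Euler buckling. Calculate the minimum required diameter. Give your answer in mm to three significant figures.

d ≈ 169 mm

Required P_cr = n·P = 2.6 × 156 = 405.6 kN
L_e = K·L = 0.7 × 5.15 = 3.605 m
Required I = P_cr·L_e²/(π²E) = 4.056×10^5 × 3.605² / (π² × 1.33×10^10) = 4.016×10^-5 m⁴
I_req = 4.016×10^7 mm⁴
Solid circle: I = πd⁴/64  ⇒  d = (64I/π)^(1/4) = (64×4.016×10^7/π)^(1/4) = 169 mm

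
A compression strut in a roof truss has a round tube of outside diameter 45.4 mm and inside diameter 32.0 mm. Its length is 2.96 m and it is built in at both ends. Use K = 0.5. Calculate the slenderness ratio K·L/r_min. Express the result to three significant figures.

d_o = 45.4 mm, d_i = 32.0 mm
I = π(d_o⁴ − d_i⁴)/64 = π(45.4⁴ − 32.00⁴)/64 = 1.571×10^5 mm⁴
A = 814.6 mm²;  r_min = √(I/A) = √(1.571×10^5/814.6) = 13.89 mm
L_e = K·L = 0.5 × 2.96 m = 1.480 m = 1480.0 mm
λ = L_e / r_min = 1480.0 / 13.89 = 107

λ ≈ 107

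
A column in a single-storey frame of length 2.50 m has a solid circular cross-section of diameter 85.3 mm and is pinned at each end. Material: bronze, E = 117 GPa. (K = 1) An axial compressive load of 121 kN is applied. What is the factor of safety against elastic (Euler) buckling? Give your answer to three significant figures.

n ≈ 3.97

I = πd⁴/64 = π×85.3⁴/64 = 2.599×10^6 mm⁴
I = 2.599×10^6 mm⁴ = 2.599×10^-6 m⁴
Effective length L_e = K·L = 1 × 2.50 = 2.500 m
P_cr = π²EI / L_e² = π² × 117×10⁹ × 2.599×10^-6 / 2.500² = 4.801×10^5 N
Factor of safety n = P_cr / P = 480.14 / 121 = 3.97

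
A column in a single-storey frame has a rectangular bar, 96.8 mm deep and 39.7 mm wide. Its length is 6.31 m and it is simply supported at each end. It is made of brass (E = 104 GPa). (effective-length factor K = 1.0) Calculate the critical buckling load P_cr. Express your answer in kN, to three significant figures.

P_cr ≈ 13.0 kN

Buckling occurs about the weak axis: I_min = h·b³/12 with b = 39.7 mm (the shorter side).
I_min = 96.8×39.7³/12 = 5.047×10^5 mm⁴
I = 5.047×10^5 mm⁴ = 5.047×10^-7 m⁴
Effective length L_e = K·L = 1 × 6.31 = 6.310 m
P_cr = π²EI / L_e² = π² × 104×10⁹ × 5.047×10^-7 / 6.310² = 1.301×10^4 N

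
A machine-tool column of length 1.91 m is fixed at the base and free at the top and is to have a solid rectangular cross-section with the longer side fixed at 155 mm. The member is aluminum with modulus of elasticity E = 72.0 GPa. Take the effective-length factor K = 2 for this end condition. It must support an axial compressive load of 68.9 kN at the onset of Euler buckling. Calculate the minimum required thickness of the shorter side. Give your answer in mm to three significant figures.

L_e = K·L = 2 × 1.91 = 3.820 m
Required I = P_cr·L_e²/(π²E) = 6.890×10^4 × 3.820² / (π² × 7.20×10^10) = 1.415×10^-6 m⁴
I_req = 1.415×10^6 mm⁴
Rectangle, weak axis: I_min = h·b³/12 with h = 155 mm fixed  ⇒  b = (12I/h)^(1/3) = 47.8 mm

b ≈ 47.8 mm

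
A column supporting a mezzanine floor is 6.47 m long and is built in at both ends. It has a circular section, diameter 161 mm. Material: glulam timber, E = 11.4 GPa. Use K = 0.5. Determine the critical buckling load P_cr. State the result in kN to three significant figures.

P_cr ≈ 355 kN

I = πd⁴/64 = π×161⁴/64 = 3.298×10^7 mm⁴
I = 3.298×10^7 mm⁴ = 3.298×10^-5 m⁴
Effective length L_e = K·L = 0.5 × 6.47 = 3.235 m
P_cr = π²EI / L_e² = π² × 11.4×10⁹ × 3.298×10^-5 / 3.235² = 3.546×10^5 N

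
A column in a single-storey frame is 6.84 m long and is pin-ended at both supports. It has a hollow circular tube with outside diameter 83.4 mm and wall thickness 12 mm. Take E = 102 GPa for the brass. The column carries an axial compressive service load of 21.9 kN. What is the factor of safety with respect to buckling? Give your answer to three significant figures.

Inner diameter d_i = 83.4 − 2×12 = 59.40 mm
I = π(d_o⁴ − d_i⁴)/64 = π(83.4⁴ − 59.40⁴)/64 = 1.764×10^6 mm⁴
I = 1.764×10^6 mm⁴ = 1.764×10^-6 m⁴
Effective length L_e = K·L = 1 × 6.84 = 6.840 m
P_cr = π²EI / L_e² = π² × 102×10⁹ × 1.764×10^-6 / 6.840² = 3.795×10^4 N
Factor of safety n = P_cr / P = 37.951 / 21.9 = 1.73

n ≈ 1.73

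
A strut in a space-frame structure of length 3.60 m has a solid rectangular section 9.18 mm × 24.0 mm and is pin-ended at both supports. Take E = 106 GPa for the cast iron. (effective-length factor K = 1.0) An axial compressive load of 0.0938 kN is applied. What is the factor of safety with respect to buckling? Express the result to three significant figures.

n ≈ 1.33

Buckling occurs about the weak axis: I_min = h·b³/12 with b = 9.18 mm (the shorter side).
I_min = 24.0×9.18³/12 = 1.547×10^3 mm⁴
I = 1.547×10^3 mm⁴ = 1.547×10^-9 m⁴
Effective length L_e = K·L = 1 × 3.60 = 3.600 m
P_cr = π²EI / L_e² = π² × 106×10⁹ × 1.547×10^-9 / 3.600² = 124.9 N
Factor of safety n = P_cr / P = 0.12490 / 0.0938 = 1.33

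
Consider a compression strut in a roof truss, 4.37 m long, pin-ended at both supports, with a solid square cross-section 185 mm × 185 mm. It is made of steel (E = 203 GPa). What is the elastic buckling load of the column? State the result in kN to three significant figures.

P_cr ≈ 10200 kN

I = a⁴/12 = 185⁴/12 = 9.761×10^7 mm⁴
I = 9.761×10^7 mm⁴ = 9.761×10^-5 m⁴
Effective length L_e = K·L = 1 × 4.37 = 4.370 m
P_cr = π²EI / L_e² = π² × 203×10⁹ × 9.761×10^-5 / 4.370² = 1.024×10^7 N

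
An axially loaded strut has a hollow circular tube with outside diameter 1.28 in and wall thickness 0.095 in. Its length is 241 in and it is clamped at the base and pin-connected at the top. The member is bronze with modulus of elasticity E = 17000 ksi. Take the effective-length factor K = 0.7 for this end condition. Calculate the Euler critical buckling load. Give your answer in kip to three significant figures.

Inner diameter d_i = 1.28 − 2×0.095 = 1.090 in
I = π(d_o⁴ − d_i⁴)/64 = π(1.28⁴ − 1.090⁴)/64 = 6.248×10^-2 in⁴
Effective length L_e = K·L = 0.7 × 241 = 168.7 in
P_cr = π²EI / L_e² = π² × 17000×10³ × 6.248×10^-2 / 168.7² = 368.3 lb

P_cr ≈ 0.368 kip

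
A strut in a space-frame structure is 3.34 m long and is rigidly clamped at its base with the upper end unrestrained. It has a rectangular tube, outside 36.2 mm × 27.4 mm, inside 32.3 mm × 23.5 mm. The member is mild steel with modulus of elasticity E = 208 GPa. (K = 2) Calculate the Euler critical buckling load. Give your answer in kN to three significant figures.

P_cr ≈ 1.25 kN

Weak-axis I_min = (h_o·b_o³ − h_i·b_i³)/12 with b_o = 27.4, b_i = 23.50 mm (shorter outer/inner sides).
I_min = (36.2×27.4³ − 32.30×23.50³)/12 = 2.712×10^4 mm⁴
I = 2.712×10^4 mm⁴ = 2.712×10^-8 m⁴
Effective length L_e = K·L = 2 × 3.34 = 6.680 m
P_cr = π²EI / L_e² = π² × 208×10⁹ × 2.712×10^-8 / 6.680² = 1.248×10^3 N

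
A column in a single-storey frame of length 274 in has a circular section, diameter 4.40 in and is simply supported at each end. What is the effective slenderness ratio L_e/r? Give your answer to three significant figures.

λ ≈ 249

For a solid circle r = d/4 = 4.40/4 = 1.100 in
L_e = K·L = 1 × 274 = 274.0 in
λ = L_e / r_min = 274.00 / 1.100 = 249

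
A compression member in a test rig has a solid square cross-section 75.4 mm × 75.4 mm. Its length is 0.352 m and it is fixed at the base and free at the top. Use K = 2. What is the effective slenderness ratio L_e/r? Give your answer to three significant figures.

λ ≈ 32.3

I = a⁴/12 = 75.4⁴/12 = 2.693×10^6 mm⁴
A = 5.685×10^3 mm²;  r_min = √(I/A) = √(2.693×10^6/5.685×10^3) = 21.77 mm
L_e = K·L = 2 × 0.352 m = 0.7040 m = 704.00 mm
λ = L_e / r_min = 704.00 / 21.77 = 32.3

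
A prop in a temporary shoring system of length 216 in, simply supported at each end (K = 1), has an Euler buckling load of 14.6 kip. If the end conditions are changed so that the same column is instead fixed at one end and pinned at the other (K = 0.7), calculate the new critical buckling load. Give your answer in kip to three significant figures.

P_cr ∝ 1/K², so P_cr,new = P_cr,old × (K_old/K_new)² = 14.6 × (1/0.7)²
= 14.6 × 2.041 = 29.8 kip

P_cr ≈ 29.8 kip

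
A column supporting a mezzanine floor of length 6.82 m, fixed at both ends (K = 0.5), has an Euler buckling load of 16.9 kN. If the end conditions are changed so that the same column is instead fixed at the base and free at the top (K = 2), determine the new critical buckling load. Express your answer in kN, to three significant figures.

P_cr ≈ 1.06 kN

P_cr ∝ 1/K², so P_cr,new = P_cr,old × (K_old/K_new)² = 16.9 × (0.5/2)²
= 16.9 × 0.06250 = 1.06 kN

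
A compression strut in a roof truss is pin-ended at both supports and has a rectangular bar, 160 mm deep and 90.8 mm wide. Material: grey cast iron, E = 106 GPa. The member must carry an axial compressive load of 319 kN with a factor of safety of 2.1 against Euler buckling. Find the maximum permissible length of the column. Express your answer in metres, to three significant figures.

Buckling occurs about the weak axis: I_min = h·b³/12 with b = 90.8 mm (the shorter side).
I_min = 160×90.8³/12 = 9.982×10^6 mm⁴
I = 9.982×10^-6 m⁴
Required critical load P_cr = n·P = 2.1 × 319 = 669.9 kN = 6.699×10^5 N
From P_cr = π²EI/(K·L)²:  L = (1/K)·√(π²EI/P_cr) = (1/1)·√(π²×1.06×10^11×9.982×10^-6/6.699×10^5)
L = 3.95 m

L_max ≈ 3.95 m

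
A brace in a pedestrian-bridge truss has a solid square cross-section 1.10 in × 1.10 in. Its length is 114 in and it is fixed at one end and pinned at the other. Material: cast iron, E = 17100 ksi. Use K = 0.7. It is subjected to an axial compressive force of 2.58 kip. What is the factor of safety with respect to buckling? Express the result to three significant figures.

I = a⁴/12 = 1.10⁴/12 = 0.1220 in⁴
Effective length L_e = K·L = 0.7 × 114 = 79.80 in
P_cr = π²EI / L_e² = π² × 17100×10³ × 0.1220 / 79.80² = 3.234×10^3 lb
Factor of safety n = P_cr / P = 3.2335 / 2.58 = 1.25

n ≈ 1.25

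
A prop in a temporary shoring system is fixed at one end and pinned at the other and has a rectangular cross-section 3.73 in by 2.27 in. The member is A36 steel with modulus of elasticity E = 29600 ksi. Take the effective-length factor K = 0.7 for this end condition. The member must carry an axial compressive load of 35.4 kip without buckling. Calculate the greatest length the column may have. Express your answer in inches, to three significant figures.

L_max ≈ 247 in

Buckling occurs about the weak axis: I_min = h·b³/12 with b = 2.27 in (the shorter side).
I_min = 3.73×2.27³/12 = 3.636 in⁴
At the buckling limit P_cr = P = 3.540×10^4 lb
From P_cr = π²EI/(K·L)²:  L = (1/K)·√(π²EI/P_cr) = (1/0.7)·√(π²×2.96×10^7×3.636/3.540×10^4)
L = 247 in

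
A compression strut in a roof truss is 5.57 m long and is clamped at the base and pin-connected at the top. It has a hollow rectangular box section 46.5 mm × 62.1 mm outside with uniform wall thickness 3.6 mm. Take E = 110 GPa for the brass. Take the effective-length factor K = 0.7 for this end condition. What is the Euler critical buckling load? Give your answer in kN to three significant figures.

P_cr ≈ 17.3 kN

Inner dimensions: h_i = 62.1 − 2×3.6 = 54.90 mm, b_i = 46.5 − 2×3.6 = 39.30 mm
Weak-axis I_min = (h_o·b_o³ − h_i·b_i³)/12 with b_o = 46.5, b_i = 39.30 mm (shorter outer/inner sides).
I_min = (62.1×46.5³ − 54.90×39.30³)/12 = 2.426×10^5 mm⁴
I = 2.426×10^5 mm⁴ = 2.426×10^-7 m⁴
Effective length L_e = K·L = 0.7 × 5.57 = 3.899 m
P_cr = π²EI / L_e² = π² × 110×10⁹ × 2.426×10^-7 / 3.899² = 1.733×10^4 N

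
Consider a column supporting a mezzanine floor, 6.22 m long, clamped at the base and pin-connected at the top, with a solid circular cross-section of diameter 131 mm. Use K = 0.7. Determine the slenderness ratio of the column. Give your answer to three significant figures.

For a solid circle r = d/4 = 131/4 = 32.75 mm
L_e = K·L = 0.7 × 6.22 m = 4.354 m = 4354.0 mm
λ = L_e / r_min = 4354.0 / 32.75 = 133

λ ≈ 133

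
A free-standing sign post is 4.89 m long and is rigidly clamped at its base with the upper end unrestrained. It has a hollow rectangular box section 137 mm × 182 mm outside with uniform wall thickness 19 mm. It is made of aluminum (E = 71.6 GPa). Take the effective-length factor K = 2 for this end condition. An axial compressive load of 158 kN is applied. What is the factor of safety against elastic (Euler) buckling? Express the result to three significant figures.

n ≈ 1.28

Inner dimensions: h_i = 182 − 2×19 = 144.0 mm, b_i = 137 − 2×19 = 99.00 mm
Weak-axis I_min = (h_o·b_o³ − h_i·b_i³)/12 with b_o = 137, b_i = 99.00 mm (shorter outer/inner sides).
I_min = (182×137³ − 144.0×99.00³)/12 = 2.736×10^7 mm⁴
I = 2.736×10^7 mm⁴ = 2.736×10^-5 m⁴
Effective length L_e = K·L = 2 × 4.89 = 9.780 m
P_cr = π²EI / L_e² = π² × 71.6×10⁹ × 2.736×10^-5 / 9.780² = 2.021×10^5 N
Factor of safety n = P_cr / P = 202.10 / 158 = 1.28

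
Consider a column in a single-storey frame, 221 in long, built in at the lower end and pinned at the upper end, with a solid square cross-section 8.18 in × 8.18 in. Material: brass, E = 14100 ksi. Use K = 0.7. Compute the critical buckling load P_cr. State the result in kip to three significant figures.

P_cr ≈ 2170 kip

I = a⁴/12 = 8.18⁴/12 = 373.1 in⁴
Effective length L_e = K·L = 0.7 × 221 = 154.7 in
P_cr = π²EI / L_e² = π² × 14100×10³ × 373.1 / 154.7² = 2.170×10^6 lb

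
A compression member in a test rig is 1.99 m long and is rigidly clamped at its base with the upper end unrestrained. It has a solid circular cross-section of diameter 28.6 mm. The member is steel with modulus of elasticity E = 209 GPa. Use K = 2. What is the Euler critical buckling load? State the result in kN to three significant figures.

P_cr ≈ 4.28 kN

I = πd⁴/64 = π×28.6⁴/64 = 3.284×10^4 mm⁴
I = 3.284×10^4 mm⁴ = 3.284×10^-8 m⁴
Effective length L_e = K·L = 2 × 1.99 = 3.980 m
P_cr = π²EI / L_e² = π² × 209×10⁹ × 3.284×10^-8 / 3.980² = 4.277×10^3 N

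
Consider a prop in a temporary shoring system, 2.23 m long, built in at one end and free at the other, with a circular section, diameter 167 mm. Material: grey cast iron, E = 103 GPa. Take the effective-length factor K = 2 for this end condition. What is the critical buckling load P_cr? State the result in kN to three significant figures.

P_cr ≈ 1950 kN

I = πd⁴/64 = π×167⁴/64 = 3.818×10^7 mm⁴
I = 3.818×10^7 mm⁴ = 3.818×10^-5 m⁴
Effective length L_e = K·L = 2 × 2.23 = 4.460 m
P_cr = π²EI / L_e² = π² × 103×10⁹ × 3.818×10^-5 / 4.460² = 1.951×10^6 N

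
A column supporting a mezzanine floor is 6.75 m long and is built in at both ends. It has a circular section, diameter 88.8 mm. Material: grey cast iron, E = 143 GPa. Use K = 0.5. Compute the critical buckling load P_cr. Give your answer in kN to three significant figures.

I = πd⁴/64 = π×88.8⁴/64 = 3.052×10^6 mm⁴
I = 3.052×10^6 mm⁴ = 3.052×10^-6 m⁴
Effective length L_e = K·L = 0.5 × 6.75 = 3.375 m
P_cr = π²EI / L_e² = π² × 143×10⁹ × 3.052×10^-6 / 3.375² = 3.782×10^5 N

P_cr ≈ 378 kN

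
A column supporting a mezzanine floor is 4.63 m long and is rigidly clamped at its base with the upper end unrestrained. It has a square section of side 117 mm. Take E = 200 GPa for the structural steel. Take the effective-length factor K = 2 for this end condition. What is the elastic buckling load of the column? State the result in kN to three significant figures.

P_cr ≈ 359 kN

I = a⁴/12 = 117⁴/12 = 1.562×10^7 mm⁴
I = 1.562×10^7 mm⁴ = 1.562×10^-5 m⁴
Effective length L_e = K·L = 2 × 4.63 = 9.260 m
P_cr = π²EI / L_e² = π² × 200×10⁹ × 1.562×10^-5 / 9.260² = 3.595×10^5 N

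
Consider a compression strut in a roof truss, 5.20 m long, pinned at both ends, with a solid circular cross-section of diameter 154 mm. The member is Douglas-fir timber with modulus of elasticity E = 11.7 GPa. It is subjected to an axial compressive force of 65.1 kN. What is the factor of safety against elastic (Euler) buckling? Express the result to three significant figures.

I = πd⁴/64 = π×154⁴/64 = 2.761×10^7 mm⁴
I = 2.761×10^7 mm⁴ = 2.761×10^-5 m⁴
Effective length L_e = K·L = 1 × 5.20 = 5.200 m
P_cr = π²EI / L_e² = π² × 11.7×10⁹ × 2.761×10^-5 / 5.200² = 1.179×10^5 N
Factor of safety n = P_cr / P = 117.90 / 65.1 = 1.81

n ≈ 1.81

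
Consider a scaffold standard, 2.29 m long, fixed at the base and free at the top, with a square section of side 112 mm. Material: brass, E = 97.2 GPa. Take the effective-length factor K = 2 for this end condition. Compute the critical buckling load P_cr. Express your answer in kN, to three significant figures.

I = a⁴/12 = 112⁴/12 = 1.311×10^7 mm⁴
I = 1.311×10^7 mm⁴ = 1.311×10^-5 m⁴
Effective length L_e = K·L = 2 × 2.29 = 4.580 m
P_cr = π²EI / L_e² = π² × 97.2×10⁹ × 1.311×10^-5 / 4.580² = 5.997×10^5 N

P_cr ≈ 600 kN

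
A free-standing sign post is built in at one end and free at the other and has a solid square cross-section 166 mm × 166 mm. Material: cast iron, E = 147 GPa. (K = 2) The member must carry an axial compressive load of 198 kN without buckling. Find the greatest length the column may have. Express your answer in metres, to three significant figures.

L_max ≈ 10.8 m

I = a⁴/12 = 166⁴/12 = 6.328×10^7 mm⁴
I = 6.328×10^-5 m⁴
At the buckling limit P_cr = P = 1.980×10^5 N
From P_cr = π²EI/(K·L)²:  L = (1/K)·√(π²EI/P_cr) = (1/2)·√(π²×1.47×10^11×6.328×10^-5/1.980×10^5)
L = 10.8 m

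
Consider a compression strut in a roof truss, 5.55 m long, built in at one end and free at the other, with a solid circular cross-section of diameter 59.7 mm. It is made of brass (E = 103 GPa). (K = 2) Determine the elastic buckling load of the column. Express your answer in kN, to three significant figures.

P_cr ≈ 5.14 kN

I = πd⁴/64 = π×59.7⁴/64 = 6.235×10^5 mm⁴
I = 6.235×10^5 mm⁴ = 6.235×10^-7 m⁴
Effective length L_e = K·L = 2 × 5.55 = 11.10 m
P_cr = π²EI / L_e² = π² × 103×10⁹ × 6.235×10^-7 / 11.10² = 5.145×10^3 N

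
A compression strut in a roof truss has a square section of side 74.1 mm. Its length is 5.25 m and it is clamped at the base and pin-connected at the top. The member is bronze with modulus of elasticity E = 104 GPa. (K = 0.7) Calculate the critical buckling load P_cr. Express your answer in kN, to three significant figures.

I = a⁴/12 = 74.1⁴/12 = 2.512×10^6 mm⁴
I = 2.512×10^6 mm⁴ = 2.512×10^-6 m⁴
Effective length L_e = K·L = 0.7 × 5.25 = 3.675 m
P_cr = π²EI / L_e² = π² × 104×10⁹ × 2.512×10^-6 / 3.675² = 1.909×10^5 N

P_cr ≈ 191 kN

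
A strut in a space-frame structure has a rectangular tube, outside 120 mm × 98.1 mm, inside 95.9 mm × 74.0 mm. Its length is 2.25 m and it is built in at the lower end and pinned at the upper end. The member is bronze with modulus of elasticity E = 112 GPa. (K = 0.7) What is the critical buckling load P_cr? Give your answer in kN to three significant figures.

Weak-axis I_min = (h_o·b_o³ − h_i·b_i³)/12 with b_o = 98.1, b_i = 74.00 mm (shorter outer/inner sides).
I_min = (120×98.1³ − 95.90×74.00³)/12 = 6.202×10^6 mm⁴
I = 6.202×10^6 mm⁴ = 6.202×10^-6 m⁴
Effective length L_e = K·L = 0.7 × 2.25 = 1.575 m
P_cr = π²EI / L_e² = π² × 112×10⁹ × 6.202×10^-6 / 1.575² = 2.764×10^6 N

P_cr ≈ 2760 kN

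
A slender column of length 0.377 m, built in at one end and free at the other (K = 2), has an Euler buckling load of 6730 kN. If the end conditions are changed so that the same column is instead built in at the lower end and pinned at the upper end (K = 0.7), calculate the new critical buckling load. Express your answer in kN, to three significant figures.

P_cr ≈ 54900 kN

P_cr ∝ 1/K², so P_cr,new = P_cr,old × (K_old/K_new)² = 6730 × (2/0.7)²
= 6730 × 8.163 = 54900 kN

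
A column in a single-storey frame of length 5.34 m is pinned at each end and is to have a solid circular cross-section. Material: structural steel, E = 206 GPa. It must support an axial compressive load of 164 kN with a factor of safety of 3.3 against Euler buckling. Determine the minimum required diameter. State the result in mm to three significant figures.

d ≈ 112 mm

Required P_cr = n·P = 3.3 × 164 = 541.2 kN
L_e = K·L = 1 × 5.34 = 5.340 m
Required I = P_cr·L_e²/(π²E) = 5.412×10^5 × 5.340² / (π² × 2.06×10^11) = 7.591×10^-6 m⁴
I_req = 7.591×10^6 mm⁴
Solid circle: I = πd⁴/64  ⇒  d = (64I/π)^(1/4) = (64×7.591×10^6/π)^(1/4) = 112 mm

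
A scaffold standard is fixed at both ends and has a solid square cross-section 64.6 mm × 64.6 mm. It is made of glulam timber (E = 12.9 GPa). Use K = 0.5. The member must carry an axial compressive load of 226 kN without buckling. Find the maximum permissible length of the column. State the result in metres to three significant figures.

I = a⁴/12 = 64.6⁴/12 = 1.451×10^6 mm⁴
I = 1.451×10^-6 m⁴
At the buckling limit P_cr = P = 2.260×10^5 N
From P_cr = π²EI/(K·L)²:  L = (1/K)·√(π²EI/P_cr) = (1/0.5)·√(π²×1.29×10^10×1.451×10^-6/2.260×10^5)
L = 1.81 m

L_max ≈ 1.81 m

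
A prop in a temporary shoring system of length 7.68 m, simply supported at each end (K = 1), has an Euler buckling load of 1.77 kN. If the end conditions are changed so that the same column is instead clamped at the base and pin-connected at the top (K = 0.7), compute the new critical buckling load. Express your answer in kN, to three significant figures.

P_cr ≈ 3.61 kN

P_cr ∝ 1/K², so P_cr,new = P_cr,old × (K_old/K_new)² = 1.77 × (1/0.7)²
= 1.77 × 2.041 = 3.61 kN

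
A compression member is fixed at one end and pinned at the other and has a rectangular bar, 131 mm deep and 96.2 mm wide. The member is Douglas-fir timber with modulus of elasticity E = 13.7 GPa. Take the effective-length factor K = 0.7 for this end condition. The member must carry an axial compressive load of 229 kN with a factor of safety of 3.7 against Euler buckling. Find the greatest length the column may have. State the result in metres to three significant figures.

Buckling occurs about the weak axis: I_min = h·b³/12 with b = 96.2 mm (the shorter side).
I_min = 131×96.2³/12 = 9.719×10^6 mm⁴
I = 9.719×10^-6 m⁴
Required critical load P_cr = n·P = 3.7 × 229 = 847.3 kN = 8.473×10^5 N
From P_cr = π²EI/(K·L)²:  L = (1/K)·√(π²EI/P_cr) = (1/0.7)·√(π²×1.37×10^10×9.719×10^-6/8.473×10^5)
L = 1.78 m

L_max ≈ 1.78 m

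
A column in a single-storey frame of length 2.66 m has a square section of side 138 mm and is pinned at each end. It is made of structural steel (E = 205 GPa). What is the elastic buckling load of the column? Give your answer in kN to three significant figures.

P_cr ≈ 8640 kN

I = a⁴/12 = 138⁴/12 = 3.022×10^7 mm⁴
I = 3.022×10^7 mm⁴ = 3.022×10^-5 m⁴
Effective length L_e = K·L = 1 × 2.66 = 2.660 m
P_cr = π²EI / L_e² = π² × 205×10⁹ × 3.022×10^-5 / 2.660² = 8.642×10^6 N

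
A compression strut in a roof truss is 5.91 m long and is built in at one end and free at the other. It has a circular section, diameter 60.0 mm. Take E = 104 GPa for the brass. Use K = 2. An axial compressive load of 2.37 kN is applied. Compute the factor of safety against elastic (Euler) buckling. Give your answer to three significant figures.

I = πd⁴/64 = π×60.0⁴/64 = 6.362×10^5 mm⁴
I = 6.362×10^5 mm⁴ = 6.362×10^-7 m⁴
Effective length L_e = K·L = 2 × 5.91 = 11.82 m
P_cr = π²EI / L_e² = π² × 104×10⁹ × 6.362×10^-7 / 11.82² = 4.674×10^3 N
Factor of safety n = P_cr / P = 4.6738 / 2.37 = 1.97

n ≈ 1.97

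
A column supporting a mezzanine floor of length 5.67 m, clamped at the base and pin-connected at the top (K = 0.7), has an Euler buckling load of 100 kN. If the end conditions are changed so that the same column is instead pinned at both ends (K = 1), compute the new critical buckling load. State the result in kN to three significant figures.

P_cr ∝ 1/K², so P_cr,new = P_cr,old × (K_old/K_new)² = 100 × (0.7/1)²
= 100 × 0.4900 = 49.0 kN

P_cr ≈ 49.0 kN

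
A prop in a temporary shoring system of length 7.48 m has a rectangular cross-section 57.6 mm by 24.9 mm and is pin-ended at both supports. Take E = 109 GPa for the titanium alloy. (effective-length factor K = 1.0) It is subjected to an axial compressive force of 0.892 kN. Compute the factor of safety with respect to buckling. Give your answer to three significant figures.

Buckling occurs about the weak axis: I_min = h·b³/12 with b = 24.9 mm (the shorter side).
I_min = 57.6×24.9³/12 = 7.410×10^4 mm⁴
I = 7.410×10^4 mm⁴ = 7.410×10^-8 m⁴
Effective length L_e = K·L = 1 × 7.48 = 7.480 m
P_cr = π²EI / L_e² = π² × 109×10⁹ × 7.410×10^-8 / 7.480² = 1.425×10^3 N
Factor of safety n = P_cr / P = 1.4248 / 0.892 = 1.60

n ≈ 1.60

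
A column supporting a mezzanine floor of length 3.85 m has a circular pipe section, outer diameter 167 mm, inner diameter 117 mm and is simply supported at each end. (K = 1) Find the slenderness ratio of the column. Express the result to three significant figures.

d_o = 167 mm, d_i = 117 mm
I = π(d_o⁴ − d_i⁴)/64 = π(167⁴ − 117.0⁴)/64 = 2.898×10^7 mm⁴
A = 1.115×10^4 mm²;  r_min = √(I/A) = √(2.898×10^7/1.115×10^4) = 50.98 mm
L_e = K·L = 1 × 3.85 m = 3.850 m = 3850.0 mm
λ = L_e / r_min = 3850.0 / 50.98 = 75.5

λ ≈ 75.5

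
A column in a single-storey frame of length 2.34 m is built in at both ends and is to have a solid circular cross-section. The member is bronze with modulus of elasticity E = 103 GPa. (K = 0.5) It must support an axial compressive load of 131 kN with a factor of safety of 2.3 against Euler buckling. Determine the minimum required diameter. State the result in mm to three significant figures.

d ≈ 53.6 mm

Required P_cr = n·P = 2.3 × 131 = 301.3 kN
L_e = K·L = 0.5 × 2.34 = 1.170 m
Required I = P_cr·L_e²/(π²E) = 3.013×10^5 × 1.170² / (π² × 1.03×10^11) = 4.057×10^-7 m⁴
I_req = 4.057×10^5 mm⁴
Solid circle: I = πd⁴/64  ⇒  d = (64I/π)^(1/4) = (64×4.057×10^5/π)^(1/4) = 53.6 mm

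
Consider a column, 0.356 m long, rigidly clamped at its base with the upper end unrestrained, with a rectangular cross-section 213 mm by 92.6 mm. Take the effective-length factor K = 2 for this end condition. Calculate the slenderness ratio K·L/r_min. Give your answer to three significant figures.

λ ≈ 26.6

For a rectangle r_min = b/√12 = 92.6/√12 = 26.73 mm
L_e = K·L = 2 × 0.356 m = 0.7120 m = 712.00 mm
λ = L_e / r_min = 712.00 / 26.73 = 26.6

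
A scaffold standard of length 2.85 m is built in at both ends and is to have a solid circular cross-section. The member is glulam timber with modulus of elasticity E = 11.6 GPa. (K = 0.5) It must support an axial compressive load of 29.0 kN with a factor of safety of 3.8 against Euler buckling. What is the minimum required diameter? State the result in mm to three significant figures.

d ≈ 79.4 mm

Required P_cr = n·P = 3.8 × 29.0 = 110.2 kN
L_e = K·L = 0.5 × 2.85 = 1.425 m
Required I = P_cr·L_e²/(π²E) = 1.102×10^5 × 1.425² / (π² × 1.16×10^10) = 1.955×10^-6 m⁴
I_req = 1.955×10^6 mm⁴
Solid circle: I = πd⁴/64  ⇒  d = (64I/π)^(1/4) = (64×1.955×10^6/π)^(1/4) = 79.4 mm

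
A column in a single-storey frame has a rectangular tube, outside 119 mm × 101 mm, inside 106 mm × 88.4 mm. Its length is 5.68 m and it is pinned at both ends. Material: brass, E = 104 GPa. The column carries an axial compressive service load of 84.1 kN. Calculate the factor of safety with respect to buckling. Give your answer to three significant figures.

n ≈ 1.56

Weak-axis I_min = (h_o·b_o³ − h_i·b_i³)/12 with b_o = 101, b_i = 88.40 mm (shorter outer/inner sides).
I_min = (119×101³ − 106.0×88.40³)/12 = 4.115×10^6 mm⁴
I = 4.115×10^6 mm⁴ = 4.115×10^-6 m⁴
Effective length L_e = K·L = 1 × 5.68 = 5.680 m
P_cr = π²EI / L_e² = π² × 104×10⁹ × 4.115×10^-6 / 5.680² = 1.309×10^5 N
Factor of safety n = P_cr / P = 130.92 / 84.1 = 1.56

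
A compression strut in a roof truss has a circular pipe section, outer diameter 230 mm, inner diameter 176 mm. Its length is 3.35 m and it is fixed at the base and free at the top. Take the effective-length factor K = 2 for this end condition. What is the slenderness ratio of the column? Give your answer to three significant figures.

d_o = 230 mm, d_i = 176 mm
I = π(d_o⁴ − d_i⁴)/64 = π(230⁴ − 176.0⁴)/64 = 9.027×10^7 mm⁴
A = 1.722×10^4 mm²;  r_min = √(I/A) = √(9.027×10^7/1.722×10^4) = 72.40 mm
L_e = K·L = 2 × 3.35 m = 6.700 m = 6700.0 mm
λ = L_e / r_min = 6700.0 / 72.40 = 92.5

λ ≈ 92.5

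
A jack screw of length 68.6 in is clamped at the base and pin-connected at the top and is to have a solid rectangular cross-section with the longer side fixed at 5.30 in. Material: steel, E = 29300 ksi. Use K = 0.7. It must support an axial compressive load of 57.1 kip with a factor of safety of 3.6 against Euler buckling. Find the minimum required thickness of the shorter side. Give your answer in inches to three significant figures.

Required P_cr = n·P = 3.6 × 57.1 = 205.6 kip
L_e = K·L = 0.7 × 68.6 = 48.02 in
Required I = P_cr·L_e²/(π²E) = 2.056×10^5 × 48.02² / (π² × 2.93×10^7) = 1.639 in⁴
Rectangle, weak axis: I_min = h·b³/12 with h = 5.30 in fixed  ⇒  b = (12I/h)^(1/3) = 1.55 in

b ≈ 1.55 in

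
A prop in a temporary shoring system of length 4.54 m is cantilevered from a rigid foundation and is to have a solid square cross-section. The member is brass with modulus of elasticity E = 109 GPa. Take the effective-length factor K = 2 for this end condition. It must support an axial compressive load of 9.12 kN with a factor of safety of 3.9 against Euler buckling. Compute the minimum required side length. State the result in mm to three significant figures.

a ≈ 75.6 mm

Required P_cr = n·P = 3.9 × 9.12 = 35.57 kN
L_e = K·L = 2 × 4.54 = 9.080 m
Required I = P_cr·L_e²/(π²E) = 3.557×10^4 × 9.080² / (π² × 1.09×10^11) = 2.726×10^-6 m⁴
I_req = 2.726×10^6 mm⁴
Solid square: I = a⁴/12  ⇒  a = (12I)^(1/4) = (12×2.726×10^6)^(1/4) = 75.6 mm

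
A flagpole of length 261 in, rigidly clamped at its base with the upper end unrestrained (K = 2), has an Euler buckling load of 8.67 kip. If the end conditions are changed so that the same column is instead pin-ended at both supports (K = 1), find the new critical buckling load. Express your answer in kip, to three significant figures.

P_cr ∝ 1/K², so P_cr,new = P_cr,old × (K_old/K_new)² = 8.67 × (2/1)²
= 8.67 × 4.000 = 34.7 kip

P_cr ≈ 34.7 kip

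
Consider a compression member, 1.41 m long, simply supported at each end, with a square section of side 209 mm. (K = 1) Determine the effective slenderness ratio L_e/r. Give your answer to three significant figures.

λ ≈ 23.4

I = a⁴/12 = 209⁴/12 = 1.590×10^8 mm⁴
A = 4.368×10^4 mm²;  r_min = √(I/A) = √(1.590×10^8/4.368×10^4) = 60.33 mm
L_e = K·L = 1 × 1.41 m = 1.410 m = 1410.0 mm
λ = L_e / r_min = 1410.0 / 60.33 = 23.4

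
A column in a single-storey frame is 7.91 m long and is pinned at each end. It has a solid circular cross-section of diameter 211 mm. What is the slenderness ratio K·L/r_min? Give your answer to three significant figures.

For a solid circle r = d/4 = 211/4 = 52.75 mm
L_e = K·L = 1 × 7.91 m = 7.910 m = 7910.0 mm
λ = L_e / r_min = 7910.0 / 52.75 = 150

λ ≈ 150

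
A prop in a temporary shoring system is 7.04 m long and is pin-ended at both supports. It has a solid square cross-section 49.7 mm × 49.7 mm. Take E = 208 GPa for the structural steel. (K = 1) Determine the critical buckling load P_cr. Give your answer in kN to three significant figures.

P_cr ≈ 21.1 kN

I = a⁴/12 = 49.7⁴/12 = 5.084×10^5 mm⁴
I = 5.084×10^5 mm⁴ = 5.084×10^-7 m⁴
Effective length L_e = K·L = 1 × 7.04 = 7.040 m
P_cr = π²EI / L_e² = π² × 208×10⁹ × 5.084×10^-7 / 7.040² = 2.106×10^4 N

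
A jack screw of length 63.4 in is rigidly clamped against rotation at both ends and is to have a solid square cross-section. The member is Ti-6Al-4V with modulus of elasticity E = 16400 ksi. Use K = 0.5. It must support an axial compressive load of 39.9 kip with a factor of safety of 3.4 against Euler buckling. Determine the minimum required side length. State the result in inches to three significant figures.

Required P_cr = n·P = 3.4 × 39.9 = 135.7 kip
L_e = K·L = 0.5 × 63.4 = 31.70 in
Required I = P_cr·L_e²/(π²E) = 1.357×10^5 × 31.70² / (π² × 1.64×10^7) = 0.8422 in⁴
Solid square: I = a⁴/12  ⇒  a = (12I)^(1/4) = (12×0.8422)^(1/4) = 1.78 in

a ≈ 1.78 in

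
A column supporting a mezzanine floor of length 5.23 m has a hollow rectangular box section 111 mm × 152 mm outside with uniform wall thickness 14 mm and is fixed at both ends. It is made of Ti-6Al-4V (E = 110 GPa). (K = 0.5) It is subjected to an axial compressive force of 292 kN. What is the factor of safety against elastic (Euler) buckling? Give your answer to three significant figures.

n ≈ 6.21

Inner dimensions: h_i = 152 − 2×14 = 124.0 mm, b_i = 111 − 2×14 = 83.00 mm
Weak-axis I_min = (h_o·b_o³ − h_i·b_i³)/12 with b_o = 111, b_i = 83.00 mm (shorter outer/inner sides).
I_min = (152×111³ − 124.0×83.00³)/12 = 1.141×10^7 mm⁴
I = 1.141×10^7 mm⁴ = 1.141×10^-5 m⁴
Effective length L_e = K·L = 0.5 × 5.23 = 2.615 m
P_cr = π²EI / L_e² = π² × 110×10⁹ × 1.141×10^-5 / 2.615² = 1.812×10^6 N
Factor of safety n = P_cr / P = 1812.3 / 292 = 6.21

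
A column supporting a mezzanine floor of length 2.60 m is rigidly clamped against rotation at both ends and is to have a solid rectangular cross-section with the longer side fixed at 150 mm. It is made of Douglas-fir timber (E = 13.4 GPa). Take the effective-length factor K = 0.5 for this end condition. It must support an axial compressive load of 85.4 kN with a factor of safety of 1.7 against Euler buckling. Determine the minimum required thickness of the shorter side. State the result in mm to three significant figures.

Required P_cr = n·P = 1.7 × 85.4 = 145.2 kN
L_e = K·L = 0.5 × 2.60 = 1.300 m
Required I = P_cr·L_e²/(π²E) = 1.452×10^5 × 1.300² / (π² × 1.34×10^10) = 1.855×10^-6 m⁴
I_req = 1.855×10^6 mm⁴
Rectangle, weak axis: I_min = h·b³/12 with h = 150 mm fixed  ⇒  b = (12I/h)^(1/3) = 52.9 mm

b ≈ 52.9 mm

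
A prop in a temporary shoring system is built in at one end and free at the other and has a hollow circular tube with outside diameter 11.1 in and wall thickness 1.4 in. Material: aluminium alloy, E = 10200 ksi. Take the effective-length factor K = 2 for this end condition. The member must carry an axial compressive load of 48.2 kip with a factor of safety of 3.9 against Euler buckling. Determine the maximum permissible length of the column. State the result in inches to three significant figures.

L_max ≈ 262 in

Inner diameter d_i = 11.1 − 2×1.4 = 8.300 in
I = π(d_o⁴ − d_i⁴)/64 = π(11.1⁴ − 8.300⁴)/64 = 512.2 in⁴
Required critical load P_cr = n·P = 3.9 × 48.2 = 188.0 kip = 1.880×10^5 lb
From P_cr = π²EI/(K·L)²:  L = (1/K)·√(π²EI/P_cr) = (1/2)·√(π²×1.02×10^7×512.2/1.880×10^5)
L = 262 in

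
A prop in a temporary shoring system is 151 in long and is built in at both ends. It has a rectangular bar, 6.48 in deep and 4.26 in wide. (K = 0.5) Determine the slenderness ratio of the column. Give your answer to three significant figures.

λ ≈ 61.4

For a rectangle r_min = b/√12 = 4.26/√12 = 1.230 in
L_e = K·L = 0.5 × 151 = 75.50 in
λ = L_e / r_min = 75.500 / 1.230 = 61.4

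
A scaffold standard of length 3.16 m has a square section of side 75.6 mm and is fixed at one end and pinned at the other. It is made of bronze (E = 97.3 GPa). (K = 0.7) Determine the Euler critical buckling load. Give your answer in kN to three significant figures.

I = a⁴/12 = 75.6⁴/12 = 2.722×10^6 mm⁴
I = 2.722×10^6 mm⁴ = 2.722×10^-6 m⁴
Effective length L_e = K·L = 0.7 × 3.16 = 2.212 m
P_cr = π²EI / L_e² = π² × 97.3×10⁹ × 2.722×10^-6 / 2.212² = 5.343×10^5 N

P_cr ≈ 534 kN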